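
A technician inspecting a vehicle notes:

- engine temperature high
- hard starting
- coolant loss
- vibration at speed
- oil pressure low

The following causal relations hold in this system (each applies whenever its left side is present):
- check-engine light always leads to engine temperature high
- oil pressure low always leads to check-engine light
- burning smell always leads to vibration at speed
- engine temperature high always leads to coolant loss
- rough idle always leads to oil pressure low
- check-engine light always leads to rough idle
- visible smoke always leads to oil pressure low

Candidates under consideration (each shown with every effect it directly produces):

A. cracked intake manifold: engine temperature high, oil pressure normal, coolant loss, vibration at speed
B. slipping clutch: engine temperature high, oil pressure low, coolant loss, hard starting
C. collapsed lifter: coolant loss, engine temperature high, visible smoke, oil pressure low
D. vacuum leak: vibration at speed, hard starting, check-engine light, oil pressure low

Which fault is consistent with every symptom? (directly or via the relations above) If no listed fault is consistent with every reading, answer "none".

D

For each candidate, compare predicted effects to what was observed:
(A) cracked intake manifold — fails on hard starting, oil pressure low (predicts oil pressure normal, not oil pressure low)
(B) slipping clutch — engine temperature high match; hard starting match; coolant loss match; vibration at speed miss; oil pressure low match
(C) collapsed lifter — engine temperature high match; hard starting miss; coolant loss match; vibration at speed miss; oil pressure low match
(D) vacuum leak — accounts for every observation (engine temperature high via check-engine light → engine temperature high)
(D) is the only candidate with no mismatches.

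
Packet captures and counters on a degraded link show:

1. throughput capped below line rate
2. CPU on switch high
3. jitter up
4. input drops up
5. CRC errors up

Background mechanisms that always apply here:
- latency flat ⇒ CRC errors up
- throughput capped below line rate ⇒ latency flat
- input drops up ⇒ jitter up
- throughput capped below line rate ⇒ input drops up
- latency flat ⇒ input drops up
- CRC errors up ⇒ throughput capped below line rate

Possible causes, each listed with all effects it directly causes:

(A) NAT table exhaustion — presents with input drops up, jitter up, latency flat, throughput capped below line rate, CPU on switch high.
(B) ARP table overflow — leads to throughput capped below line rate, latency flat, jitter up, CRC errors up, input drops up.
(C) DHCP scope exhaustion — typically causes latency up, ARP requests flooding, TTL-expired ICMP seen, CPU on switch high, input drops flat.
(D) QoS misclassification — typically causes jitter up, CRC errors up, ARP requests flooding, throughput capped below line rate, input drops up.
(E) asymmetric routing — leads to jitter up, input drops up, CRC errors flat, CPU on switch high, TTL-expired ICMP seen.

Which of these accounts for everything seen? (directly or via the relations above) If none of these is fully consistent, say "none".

A

Checking each candidate against the observations:
(A) NAT table exhaustion — accounts for every observation (CRC errors up via latency flat → CRC errors up)
(B) ARP table overflow — throughput capped below line rate yes; CPU on switch high NO; jitter up yes; input drops up yes; CRC errors up yes
(C) DHCP scope exhaustion — fails on throughput capped below line rate, jitter up, input drops up, CRC errors up (predicts input drops flat, not input drops up)
(D) QoS misclassification — does not account for CPU on switch high
(E) asymmetric routing — throughput capped below line rate NO; CPU on switch high yes; jitter up yes; input drops up yes; CRC errors up NO
Only (A) is consistent with every observation.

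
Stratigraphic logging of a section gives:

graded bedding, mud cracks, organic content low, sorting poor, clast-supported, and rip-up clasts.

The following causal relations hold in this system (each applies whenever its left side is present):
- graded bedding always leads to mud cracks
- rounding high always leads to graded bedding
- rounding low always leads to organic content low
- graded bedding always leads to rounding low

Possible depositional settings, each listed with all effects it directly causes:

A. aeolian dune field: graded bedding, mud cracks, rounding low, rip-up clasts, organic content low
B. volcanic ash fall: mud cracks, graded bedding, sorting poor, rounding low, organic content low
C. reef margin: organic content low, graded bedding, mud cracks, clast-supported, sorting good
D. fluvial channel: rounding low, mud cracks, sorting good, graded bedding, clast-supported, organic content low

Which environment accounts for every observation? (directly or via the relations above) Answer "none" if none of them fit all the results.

none

Testing each hypothesis:
(A) aeolian dune field — graded bedding ✓; mud cracks ✓; organic content low ✓; sorting poor ✗; clast-supported ✗; rip-up clasts ✓
(B) volcanic ash fall — graded bedding ✓; mud cracks ✓; organic content low ✓; sorting poor ✓; clast-supported ✗; rip-up clasts ✗
(C) reef margin — graded bedding ✓; mud cracks ✓; organic content low ✓; sorting poor ✗; clast-supported ✓; rip-up clasts ✗
(D) fluvial channel — fails on sorting poor, rip-up clasts (predicts sorting good, not sorting poor)
None of the listed candidates fits everything.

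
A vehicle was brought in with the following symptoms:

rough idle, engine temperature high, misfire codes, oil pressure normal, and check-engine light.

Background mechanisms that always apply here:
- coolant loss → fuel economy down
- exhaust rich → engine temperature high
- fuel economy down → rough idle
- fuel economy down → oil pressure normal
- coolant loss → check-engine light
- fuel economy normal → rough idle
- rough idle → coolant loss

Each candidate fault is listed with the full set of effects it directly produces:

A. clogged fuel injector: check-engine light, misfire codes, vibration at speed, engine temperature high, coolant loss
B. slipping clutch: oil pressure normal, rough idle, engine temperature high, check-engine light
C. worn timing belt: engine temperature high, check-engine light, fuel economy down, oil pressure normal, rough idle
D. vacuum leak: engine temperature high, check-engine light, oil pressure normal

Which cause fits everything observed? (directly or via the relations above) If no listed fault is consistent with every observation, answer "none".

For each candidate, compare predicted effects to what was observed:
(A) clogged fuel injector — rough idle match (through coolant loss → fuel economy down → rough idle); engine temperature high match; misfire codes match; oil pressure normal match (through coolant loss → fuel economy down → oil pressure normal); check-engine light match
(B) slipping clutch — does not account for misfire codes
(C) worn timing belt — rough idle match; engine temperature high match; misfire codes miss; oil pressure normal match; check-engine light match
(D) vacuum leak — rough idle miss; engine temperature high match; misfire codes miss; oil pressure normal match; check-engine light match
Only (A) is consistent with every observation.

A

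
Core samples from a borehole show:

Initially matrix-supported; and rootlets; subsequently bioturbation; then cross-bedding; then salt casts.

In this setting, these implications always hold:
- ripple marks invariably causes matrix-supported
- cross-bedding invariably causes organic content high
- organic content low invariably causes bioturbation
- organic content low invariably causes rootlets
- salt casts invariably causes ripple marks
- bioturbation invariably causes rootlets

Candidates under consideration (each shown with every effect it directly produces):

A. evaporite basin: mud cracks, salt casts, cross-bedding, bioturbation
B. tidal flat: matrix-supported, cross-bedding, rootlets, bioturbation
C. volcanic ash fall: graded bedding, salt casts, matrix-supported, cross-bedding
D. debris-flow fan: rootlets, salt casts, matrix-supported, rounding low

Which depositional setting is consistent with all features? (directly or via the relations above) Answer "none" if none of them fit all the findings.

For each candidate, compare predicted effects to what was observed:
(A) evaporite basin — matrix-supported ✓ (via salt casts → ripple marks → matrix-supported); rootlets ✓ (via bioturbation → rootlets); bioturbation ✓; cross-bedding ✓; salt casts ✓
(B) tidal flat — does not account for salt casts
(C) volcanic ash fall — matrix-supported ✓; rootlets ✗; bioturbation ✗; cross-bedding ✓; salt casts ✓
(D) debris-flow fan — does not account for bioturbation, cross-bedding
(A) is the only candidate with no mismatches.

A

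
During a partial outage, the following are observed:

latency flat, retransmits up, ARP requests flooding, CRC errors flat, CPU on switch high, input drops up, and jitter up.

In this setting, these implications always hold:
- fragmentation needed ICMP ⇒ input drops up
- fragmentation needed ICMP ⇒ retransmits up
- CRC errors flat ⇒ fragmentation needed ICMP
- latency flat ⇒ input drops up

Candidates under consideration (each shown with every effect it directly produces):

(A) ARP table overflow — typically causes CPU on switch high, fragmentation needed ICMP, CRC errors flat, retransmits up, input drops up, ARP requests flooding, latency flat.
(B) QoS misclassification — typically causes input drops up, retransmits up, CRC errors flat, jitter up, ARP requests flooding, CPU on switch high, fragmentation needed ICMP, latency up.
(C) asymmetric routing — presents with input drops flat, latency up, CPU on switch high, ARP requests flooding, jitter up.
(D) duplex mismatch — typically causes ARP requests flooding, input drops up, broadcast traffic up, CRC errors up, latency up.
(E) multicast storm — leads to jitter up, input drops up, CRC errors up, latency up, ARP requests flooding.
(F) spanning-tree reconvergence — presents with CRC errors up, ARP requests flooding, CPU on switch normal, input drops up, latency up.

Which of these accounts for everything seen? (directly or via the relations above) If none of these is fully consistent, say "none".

Checking each candidate against the observations:
(A) ARP table overflow — does not account for jitter up
(B) QoS misclassification — latency flat miss; retransmits up match; ARP requests flooding match; CRC errors flat match; CPU on switch high match; input drops up match; jitter up match
(C) asymmetric routing — latency flat miss; retransmits up miss; ARP requests flooding match; CRC errors flat miss; CPU on switch high match; input drops up miss; jitter up match
(D) duplex mismatch — fails on latency flat, retransmits up, CRC errors flat, CPU on switch high, jitter up (predicts latency up, not latency flat; predicts CRC errors up, not CRC errors flat)
(E) multicast storm — latency flat miss; retransmits up miss; ARP requests flooding match; CRC errors flat miss; CPU on switch high miss; input drops up match; jitter up match
(F) spanning-tree reconvergence — fails on latency flat, retransmits up, CRC errors flat, CPU on switch high, jitter up (predicts latency up, not latency flat; predicts CRC errors up, not CRC errors flat; predicts CPU on switch normal, not CPU on switch high)
None of the listed candidates fits everything.

none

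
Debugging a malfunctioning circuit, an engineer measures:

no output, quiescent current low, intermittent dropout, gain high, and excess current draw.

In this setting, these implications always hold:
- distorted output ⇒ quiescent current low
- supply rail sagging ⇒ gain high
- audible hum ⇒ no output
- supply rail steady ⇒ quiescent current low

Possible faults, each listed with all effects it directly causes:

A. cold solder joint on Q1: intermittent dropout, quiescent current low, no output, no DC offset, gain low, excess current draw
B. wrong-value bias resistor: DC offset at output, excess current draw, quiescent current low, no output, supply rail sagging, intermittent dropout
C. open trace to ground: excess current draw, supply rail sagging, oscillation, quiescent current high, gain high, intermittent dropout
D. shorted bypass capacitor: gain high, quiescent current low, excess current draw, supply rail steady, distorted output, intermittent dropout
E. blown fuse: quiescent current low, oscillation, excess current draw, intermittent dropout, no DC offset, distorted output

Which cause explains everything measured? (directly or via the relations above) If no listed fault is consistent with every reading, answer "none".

B

Testing each hypothesis:
(A) cold solder joint on Q1 — fails on gain high (predicts gain low, not gain high)
(B) wrong-value bias resistor — accounts for every observation (gain high via supply rail sagging → gain high)
(C) open trace to ground — no output ✗; quiescent current low ✗; intermittent dropout ✓; gain high ✓; excess current draw ✓
(D) shorted bypass capacitor — no output ✗; quiescent current low ✓; intermittent dropout ✓; gain high ✓; excess current draw ✓
(E) blown fuse — does not account for no output, gain high
(B) alone accounts for all the evidence.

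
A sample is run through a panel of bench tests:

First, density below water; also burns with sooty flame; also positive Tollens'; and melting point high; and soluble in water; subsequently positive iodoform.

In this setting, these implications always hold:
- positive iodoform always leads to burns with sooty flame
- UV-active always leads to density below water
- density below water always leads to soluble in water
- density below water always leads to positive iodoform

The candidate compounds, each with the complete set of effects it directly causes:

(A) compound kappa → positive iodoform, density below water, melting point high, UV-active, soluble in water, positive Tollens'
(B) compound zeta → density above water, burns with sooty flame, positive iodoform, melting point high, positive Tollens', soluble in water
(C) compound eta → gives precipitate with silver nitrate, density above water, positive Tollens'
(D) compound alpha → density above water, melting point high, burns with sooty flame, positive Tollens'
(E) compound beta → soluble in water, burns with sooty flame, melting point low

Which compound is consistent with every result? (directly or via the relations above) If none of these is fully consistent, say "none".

Testing each hypothesis:
(A) compound kappa — density below water +; burns with sooty flame + (by positive iodoform → burns with sooty flame); positive Tollens' +; melting point high +; soluble in water +; positive iodoform +
(B) compound zeta — density below water -; burns with sooty flame +; positive Tollens' +; melting point high +; soluble in water +; positive iodoform +
(C) compound eta — fails on density below water, burns with sooty flame, melting point high, soluble in water, positive iodoform (predicts density above water, not density below water)
(D) compound alpha — density below water -; burns with sooty flame +; positive Tollens' +; melting point high +; soluble in water -; positive iodoform -
(E) compound beta — density below water -; burns with sooty flame +; positive Tollens' -; melting point high -; soluble in water +; positive iodoform -
(A) alone accounts for all the evidence.

A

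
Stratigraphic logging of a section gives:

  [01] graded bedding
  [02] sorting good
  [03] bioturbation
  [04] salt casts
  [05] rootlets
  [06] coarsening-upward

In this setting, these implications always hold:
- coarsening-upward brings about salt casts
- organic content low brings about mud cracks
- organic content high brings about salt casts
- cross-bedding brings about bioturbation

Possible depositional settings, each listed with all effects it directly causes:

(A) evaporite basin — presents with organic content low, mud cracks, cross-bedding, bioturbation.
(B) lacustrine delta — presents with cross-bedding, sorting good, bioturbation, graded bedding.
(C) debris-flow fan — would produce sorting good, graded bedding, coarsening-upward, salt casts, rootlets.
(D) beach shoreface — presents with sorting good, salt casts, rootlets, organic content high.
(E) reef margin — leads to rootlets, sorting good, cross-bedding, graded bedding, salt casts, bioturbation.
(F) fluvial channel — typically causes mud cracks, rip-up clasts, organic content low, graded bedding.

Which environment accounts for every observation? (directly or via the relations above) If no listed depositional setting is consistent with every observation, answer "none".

Testing each hypothesis:
(A) evaporite basin — graded bedding miss; sorting good miss; bioturbation match; salt casts miss; rootlets miss; coarsening-upward miss
(B) lacustrine delta — graded bedding match; sorting good match; bioturbation match; salt casts miss; rootlets miss; coarsening-upward miss
(C) debris-flow fan — graded bedding match; sorting good match; bioturbation miss; salt casts match; rootlets match; coarsening-upward match
(D) beach shoreface — does not account for graded bedding, bioturbation, coarsening-upward
(E) reef margin — graded bedding match; sorting good match; bioturbation match; salt casts match; rootlets match; coarsening-upward miss
(F) fluvial channel — does not account for sorting good, bioturbation, salt casts, rootlets, coarsening-upward
No candidate is consistent with all observations.

none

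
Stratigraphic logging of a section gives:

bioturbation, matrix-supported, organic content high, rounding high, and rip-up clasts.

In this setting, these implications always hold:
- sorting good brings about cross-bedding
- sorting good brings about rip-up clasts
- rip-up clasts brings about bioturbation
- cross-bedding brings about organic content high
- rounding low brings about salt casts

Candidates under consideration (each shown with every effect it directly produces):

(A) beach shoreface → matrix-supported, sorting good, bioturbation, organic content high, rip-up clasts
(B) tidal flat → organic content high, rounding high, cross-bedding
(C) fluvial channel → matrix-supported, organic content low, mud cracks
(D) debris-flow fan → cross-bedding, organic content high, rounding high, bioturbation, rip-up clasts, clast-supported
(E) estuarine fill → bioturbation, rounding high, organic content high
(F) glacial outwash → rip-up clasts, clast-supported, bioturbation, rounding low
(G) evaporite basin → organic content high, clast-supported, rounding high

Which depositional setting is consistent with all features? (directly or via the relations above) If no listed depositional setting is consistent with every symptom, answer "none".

Testing each hypothesis:
(A) beach shoreface — bioturbation match; matrix-supported match; organic content high match; rounding high miss; rip-up clasts match
(B) tidal flat — bioturbation miss; matrix-supported miss; organic content high match; rounding high match; rip-up clasts miss
(C) fluvial channel — bioturbation miss; matrix-supported match; organic content high miss; rounding high miss; rip-up clasts miss
(D) debris-flow fan — bioturbation match; matrix-supported miss; organic content high match; rounding high match; rip-up clasts match
(E) estuarine fill — bioturbation match; matrix-supported miss; organic content high match; rounding high match; rip-up clasts miss
(F) glacial outwash — bioturbation match; matrix-supported miss; organic content high miss; rounding high miss; rip-up clasts match
(G) evaporite basin — bioturbation miss; matrix-supported miss; organic content high match; rounding high match; rip-up clasts miss
None of the listed candidates fits everything.

none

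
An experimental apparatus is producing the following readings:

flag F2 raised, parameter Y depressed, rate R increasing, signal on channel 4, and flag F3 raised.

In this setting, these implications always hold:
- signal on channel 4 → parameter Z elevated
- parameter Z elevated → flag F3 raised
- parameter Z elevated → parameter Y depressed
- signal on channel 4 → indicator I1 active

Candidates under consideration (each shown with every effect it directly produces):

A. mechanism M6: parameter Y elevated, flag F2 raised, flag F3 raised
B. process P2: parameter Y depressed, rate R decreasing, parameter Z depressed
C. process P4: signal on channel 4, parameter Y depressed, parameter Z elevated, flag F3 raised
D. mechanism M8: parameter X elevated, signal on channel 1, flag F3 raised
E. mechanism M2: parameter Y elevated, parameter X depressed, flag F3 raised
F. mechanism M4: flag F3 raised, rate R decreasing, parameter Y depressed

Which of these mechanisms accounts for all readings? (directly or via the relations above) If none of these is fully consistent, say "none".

none

Per-candidate check:
(A) mechanism M6 — flag F2 raised match; parameter Y depressed miss; rate R increasing miss; signal on channel 4 miss; flag F3 raised match
(B) process P2 — flag F2 raised miss; parameter Y depressed match; rate R increasing miss; signal on channel 4 miss; flag F3 raised miss
(C) process P4 — flag F2 raised miss; parameter Y depressed match; rate R increasing miss; signal on channel 4 match; flag F3 raised match
(D) mechanism M8 — flag F2 raised miss; parameter Y depressed miss; rate R increasing miss; signal on channel 4 miss; flag F3 raised match
(E) mechanism M2 — fails on flag F2 raised, parameter Y depressed, rate R increasing, signal on channel 4 (predicts parameter Y elevated, not parameter Y depressed)
(F) mechanism M4 — flag F2 raised miss; parameter Y depressed match; rate R increasing miss; signal on channel 4 miss; flag F3 raised match
No candidate is consistent with all observations.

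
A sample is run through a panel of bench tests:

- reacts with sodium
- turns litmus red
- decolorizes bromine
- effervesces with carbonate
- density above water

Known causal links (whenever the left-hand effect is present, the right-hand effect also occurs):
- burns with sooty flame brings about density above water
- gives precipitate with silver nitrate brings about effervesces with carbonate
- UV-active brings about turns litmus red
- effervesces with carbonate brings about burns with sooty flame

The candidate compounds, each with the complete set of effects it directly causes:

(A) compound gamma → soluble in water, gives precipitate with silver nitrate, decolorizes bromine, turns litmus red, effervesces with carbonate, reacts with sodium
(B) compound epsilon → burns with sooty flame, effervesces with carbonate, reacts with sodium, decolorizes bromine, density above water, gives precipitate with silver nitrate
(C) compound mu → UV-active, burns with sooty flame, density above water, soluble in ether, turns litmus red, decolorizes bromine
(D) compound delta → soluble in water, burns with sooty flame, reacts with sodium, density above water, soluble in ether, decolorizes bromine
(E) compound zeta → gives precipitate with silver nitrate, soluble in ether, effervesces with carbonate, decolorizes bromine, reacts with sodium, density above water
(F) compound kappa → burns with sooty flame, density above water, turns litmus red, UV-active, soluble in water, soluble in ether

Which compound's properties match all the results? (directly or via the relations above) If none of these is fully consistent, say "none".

Checking each candidate against the observations:
(A) compound gamma — accounts for every observation (density above water through effervesces with carbonate → burns with sooty flame → density above water)
(B) compound epsilon — reacts with sodium ✓; turns litmus red ✗; decolorizes bromine ✓; effervesces with carbonate ✓; density above water ✓
(C) compound mu — does not account for reacts with sodium, effervesces with carbonate
(D) compound delta — reacts with sodium ✓; turns litmus red ✗; decolorizes bromine ✓; effervesces with carbonate ✗; density above water ✓
(E) compound zeta — does not account for turns litmus red
(F) compound kappa — does not account for reacts with sodium, decolorizes bromine, effervesces with carbonate
Only (A) is consistent with every observation.

A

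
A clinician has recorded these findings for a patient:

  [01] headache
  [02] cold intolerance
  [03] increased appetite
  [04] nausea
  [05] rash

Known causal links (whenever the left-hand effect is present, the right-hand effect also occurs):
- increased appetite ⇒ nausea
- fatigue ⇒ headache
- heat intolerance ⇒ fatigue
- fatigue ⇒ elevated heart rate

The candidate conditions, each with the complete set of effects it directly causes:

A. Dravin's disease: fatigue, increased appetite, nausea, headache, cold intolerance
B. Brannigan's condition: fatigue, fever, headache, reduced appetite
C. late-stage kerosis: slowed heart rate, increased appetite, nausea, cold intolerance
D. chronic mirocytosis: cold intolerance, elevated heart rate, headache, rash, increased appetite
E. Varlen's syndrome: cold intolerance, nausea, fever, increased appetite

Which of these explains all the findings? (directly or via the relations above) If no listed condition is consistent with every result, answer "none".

D

Testing each hypothesis:
(A) Dravin's disease — headache ✓; cold intolerance ✓; increased appetite ✓; nausea ✓; rash ✗
(B) Brannigan's condition — headache ✓; cold intolerance ✗; increased appetite ✗; nausea ✗; rash ✗
(C) late-stage kerosis — headache ✗; cold intolerance ✓; increased appetite ✓; nausea ✓; rash ✗
(D) chronic mirocytosis — headache ✓; cold intolerance ✓; increased appetite ✓; nausea ✓ (through increased appetite → nausea); rash ✓
(E) Varlen's syndrome — headache ✗; cold intolerance ✓; increased appetite ✓; nausea ✓; rash ✗
(D) alone accounts for all the evidence.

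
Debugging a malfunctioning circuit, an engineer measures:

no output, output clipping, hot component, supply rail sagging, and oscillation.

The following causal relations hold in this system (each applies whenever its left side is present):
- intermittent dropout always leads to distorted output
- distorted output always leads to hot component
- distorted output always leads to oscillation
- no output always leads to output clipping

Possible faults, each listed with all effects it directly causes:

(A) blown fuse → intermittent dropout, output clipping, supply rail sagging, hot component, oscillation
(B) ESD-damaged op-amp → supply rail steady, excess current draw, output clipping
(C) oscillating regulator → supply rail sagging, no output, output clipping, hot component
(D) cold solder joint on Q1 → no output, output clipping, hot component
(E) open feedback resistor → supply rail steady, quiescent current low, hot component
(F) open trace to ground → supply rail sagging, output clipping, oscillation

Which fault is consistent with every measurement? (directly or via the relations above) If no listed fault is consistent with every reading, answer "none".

none

Testing each hypothesis:
(A) blown fuse — does not account for no output
(B) ESD-damaged op-amp — no output NO; output clipping yes; hot component NO; supply rail sagging NO; oscillation NO
(C) oscillating regulator — no output yes; output clipping yes; hot component yes; supply rail sagging yes; oscillation NO
(D) cold solder joint on Q1 — no output yes; output clipping yes; hot component yes; supply rail sagging NO; oscillation NO
(E) open feedback resistor — no output NO; output clipping NO; hot component yes; supply rail sagging NO; oscillation NO
(F) open trace to ground — does not account for no output, hot component
None of the listed candidates fits everything.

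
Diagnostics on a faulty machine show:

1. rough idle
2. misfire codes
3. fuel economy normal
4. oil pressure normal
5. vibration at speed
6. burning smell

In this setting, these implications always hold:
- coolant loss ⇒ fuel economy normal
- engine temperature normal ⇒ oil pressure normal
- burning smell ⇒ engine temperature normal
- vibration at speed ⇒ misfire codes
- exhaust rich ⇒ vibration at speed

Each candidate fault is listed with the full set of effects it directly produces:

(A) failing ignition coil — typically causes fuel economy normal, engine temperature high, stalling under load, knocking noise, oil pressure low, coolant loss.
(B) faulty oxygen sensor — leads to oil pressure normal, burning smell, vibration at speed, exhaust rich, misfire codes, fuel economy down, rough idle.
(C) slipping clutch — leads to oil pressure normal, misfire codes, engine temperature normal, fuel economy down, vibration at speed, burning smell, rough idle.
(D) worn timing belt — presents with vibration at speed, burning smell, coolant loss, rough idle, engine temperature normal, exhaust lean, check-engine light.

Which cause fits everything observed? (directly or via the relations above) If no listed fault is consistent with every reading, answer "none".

D

Testing each hypothesis:
(A) failing ignition coil — rough idle NO; misfire codes NO; fuel economy normal yes; oil pressure normal NO; vibration at speed NO; burning smell NO
(B) faulty oxygen sensor — rough idle yes; misfire codes yes; fuel economy normal NO; oil pressure normal yes; vibration at speed yes; burning smell yes
(C) slipping clutch — rough idle yes; misfire codes yes; fuel economy normal NO; oil pressure normal yes; vibration at speed yes; burning smell yes
(D) worn timing belt — accounts for every observation (misfire codes through vibration at speed → misfire codes)
(D) alone accounts for all the evidence.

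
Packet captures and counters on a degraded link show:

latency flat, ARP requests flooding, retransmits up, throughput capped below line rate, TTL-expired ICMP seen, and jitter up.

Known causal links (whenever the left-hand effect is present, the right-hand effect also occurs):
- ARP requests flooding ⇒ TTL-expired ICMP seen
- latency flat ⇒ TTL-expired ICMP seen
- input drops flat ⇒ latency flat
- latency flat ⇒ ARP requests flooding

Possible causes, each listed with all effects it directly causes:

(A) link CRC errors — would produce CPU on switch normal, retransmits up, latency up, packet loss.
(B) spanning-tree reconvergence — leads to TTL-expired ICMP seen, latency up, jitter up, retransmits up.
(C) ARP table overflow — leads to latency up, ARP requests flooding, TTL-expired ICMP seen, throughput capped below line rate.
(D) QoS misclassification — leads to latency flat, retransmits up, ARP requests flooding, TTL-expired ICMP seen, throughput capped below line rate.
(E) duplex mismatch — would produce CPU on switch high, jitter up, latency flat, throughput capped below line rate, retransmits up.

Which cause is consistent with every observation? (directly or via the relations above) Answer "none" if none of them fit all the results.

E

Testing each hypothesis:
(A) link CRC errors — latency flat -; ARP requests flooding -; retransmits up +; throughput capped below line rate -; TTL-expired ICMP seen -; jitter up -
(B) spanning-tree reconvergence — latency flat -; ARP requests flooding -; retransmits up +; throughput capped below line rate -; TTL-expired ICMP seen +; jitter up +
(C) ARP table overflow — latency flat -; ARP requests flooding +; retransmits up -; throughput capped below line rate +; TTL-expired ICMP seen +; jitter up -
(D) QoS misclassification — latency flat +; ARP requests flooding +; retransmits up +; throughput capped below line rate +; TTL-expired ICMP seen +; jitter up -
(E) duplex mismatch — accounts for every observation (ARP requests flooding via latency flat → ARP requests flooding)
Only (E) is consistent with every observation.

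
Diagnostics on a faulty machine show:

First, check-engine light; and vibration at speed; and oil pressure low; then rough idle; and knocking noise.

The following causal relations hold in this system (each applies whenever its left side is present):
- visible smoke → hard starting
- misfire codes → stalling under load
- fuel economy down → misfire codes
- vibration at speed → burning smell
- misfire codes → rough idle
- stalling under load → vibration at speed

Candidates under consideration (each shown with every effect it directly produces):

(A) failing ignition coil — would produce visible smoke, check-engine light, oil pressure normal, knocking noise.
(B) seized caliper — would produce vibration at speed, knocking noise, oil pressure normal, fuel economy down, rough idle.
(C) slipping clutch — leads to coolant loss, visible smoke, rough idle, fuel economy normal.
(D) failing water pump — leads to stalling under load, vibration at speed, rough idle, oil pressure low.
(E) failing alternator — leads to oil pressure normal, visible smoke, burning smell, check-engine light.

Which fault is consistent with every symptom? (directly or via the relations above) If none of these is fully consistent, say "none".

none

For each candidate, compare predicted effects to what was observed:
(A) failing ignition coil — fails on vibration at speed, oil pressure low, rough idle (predicts oil pressure normal, not oil pressure low)
(B) seized caliper — check-engine light miss; vibration at speed match; oil pressure low miss; rough idle match; knocking noise match
(C) slipping clutch — does not account for check-engine light, vibration at speed, oil pressure low, knocking noise
(D) failing water pump — does not account for check-engine light, knocking noise
(E) failing alternator — fails on vibration at speed, oil pressure low, rough idle, knocking noise (predicts oil pressure normal, not oil pressure low)
No candidate is consistent with all observations.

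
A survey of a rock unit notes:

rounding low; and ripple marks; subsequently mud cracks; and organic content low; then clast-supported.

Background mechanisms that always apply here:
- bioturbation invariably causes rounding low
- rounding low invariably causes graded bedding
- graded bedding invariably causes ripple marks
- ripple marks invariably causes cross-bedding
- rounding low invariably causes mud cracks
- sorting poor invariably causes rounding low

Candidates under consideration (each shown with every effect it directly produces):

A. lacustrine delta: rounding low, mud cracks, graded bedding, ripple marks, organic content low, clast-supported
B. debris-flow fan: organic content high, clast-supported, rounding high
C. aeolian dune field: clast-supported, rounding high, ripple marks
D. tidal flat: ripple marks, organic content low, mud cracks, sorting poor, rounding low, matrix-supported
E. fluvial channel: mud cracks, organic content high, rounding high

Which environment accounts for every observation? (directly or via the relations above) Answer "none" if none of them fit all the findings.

For each candidate, compare predicted effects to what was observed:
(A) lacustrine delta — accounts for every observation
(B) debris-flow fan — rounding low miss; ripple marks miss; mud cracks miss; organic content low miss; clast-supported match
(C) aeolian dune field — rounding low miss; ripple marks match; mud cracks miss; organic content low miss; clast-supported match
(D) tidal flat — rounding low match; ripple marks match; mud cracks match; organic content low match; clast-supported miss
(E) fluvial channel — rounding low miss; ripple marks miss; mud cracks match; organic content low miss; clast-supported miss
(A) alone accounts for all the evidence.

A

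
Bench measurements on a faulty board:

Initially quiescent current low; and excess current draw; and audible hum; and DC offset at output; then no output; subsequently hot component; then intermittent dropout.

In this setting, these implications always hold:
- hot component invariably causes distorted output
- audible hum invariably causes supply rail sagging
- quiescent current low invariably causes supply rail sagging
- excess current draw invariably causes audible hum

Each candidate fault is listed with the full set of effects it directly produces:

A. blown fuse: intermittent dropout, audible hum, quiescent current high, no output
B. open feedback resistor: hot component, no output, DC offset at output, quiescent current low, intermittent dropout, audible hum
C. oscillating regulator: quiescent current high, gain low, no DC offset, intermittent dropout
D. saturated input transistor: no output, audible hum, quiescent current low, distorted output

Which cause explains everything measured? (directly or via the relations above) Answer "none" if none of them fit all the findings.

none

Per-candidate check:
(A) blown fuse — fails on quiescent current low, excess current draw, DC offset at output, hot component (predicts quiescent current high, not quiescent current low)
(B) open feedback resistor — quiescent current low yes; excess current draw NO; audible hum yes; DC offset at output yes; no output yes; hot component yes; intermittent dropout yes
(C) oscillating regulator — quiescent current low NO; excess current draw NO; audible hum NO; DC offset at output NO; no output NO; hot component NO; intermittent dropout yes
(D) saturated input transistor — does not account for excess current draw, DC offset at output, hot component, intermittent dropout
Every candidate fails on at least one observation.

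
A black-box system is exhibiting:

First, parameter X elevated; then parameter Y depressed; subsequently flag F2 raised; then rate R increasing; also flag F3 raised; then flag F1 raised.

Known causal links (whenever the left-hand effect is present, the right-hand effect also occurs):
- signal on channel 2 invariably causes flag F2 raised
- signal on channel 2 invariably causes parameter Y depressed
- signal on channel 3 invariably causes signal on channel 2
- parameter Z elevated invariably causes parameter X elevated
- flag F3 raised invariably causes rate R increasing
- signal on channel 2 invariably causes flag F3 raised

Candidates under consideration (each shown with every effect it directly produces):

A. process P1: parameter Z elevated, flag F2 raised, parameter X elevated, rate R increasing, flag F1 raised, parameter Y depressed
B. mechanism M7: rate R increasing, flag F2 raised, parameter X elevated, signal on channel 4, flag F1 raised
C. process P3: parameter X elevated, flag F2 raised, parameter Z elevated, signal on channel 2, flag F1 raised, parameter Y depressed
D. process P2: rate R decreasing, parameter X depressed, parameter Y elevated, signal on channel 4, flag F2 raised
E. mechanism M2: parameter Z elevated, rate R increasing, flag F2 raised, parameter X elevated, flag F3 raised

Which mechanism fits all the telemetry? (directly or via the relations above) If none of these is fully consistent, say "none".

C

Testing each hypothesis:
(A) process P1 — parameter X elevated match; parameter Y depressed match; flag F2 raised match; rate R increasing match; flag F3 raised miss; flag F1 raised match
(B) mechanism M7 — does not account for parameter Y depressed, flag F3 raised
(C) process P3 — accounts for every observation (rate R increasing through signal on channel 2 → flag F3 raised → rate R increasing)
(D) process P2 — parameter X elevated miss; parameter Y depressed miss; flag F2 raised match; rate R increasing miss; flag F3 raised miss; flag F1 raised miss
(E) mechanism M2 — parameter X elevated match; parameter Y depressed miss; flag F2 raised match; rate R increasing match; flag F3 raised match; flag F1 raised miss
(C) alone accounts for all the evidence.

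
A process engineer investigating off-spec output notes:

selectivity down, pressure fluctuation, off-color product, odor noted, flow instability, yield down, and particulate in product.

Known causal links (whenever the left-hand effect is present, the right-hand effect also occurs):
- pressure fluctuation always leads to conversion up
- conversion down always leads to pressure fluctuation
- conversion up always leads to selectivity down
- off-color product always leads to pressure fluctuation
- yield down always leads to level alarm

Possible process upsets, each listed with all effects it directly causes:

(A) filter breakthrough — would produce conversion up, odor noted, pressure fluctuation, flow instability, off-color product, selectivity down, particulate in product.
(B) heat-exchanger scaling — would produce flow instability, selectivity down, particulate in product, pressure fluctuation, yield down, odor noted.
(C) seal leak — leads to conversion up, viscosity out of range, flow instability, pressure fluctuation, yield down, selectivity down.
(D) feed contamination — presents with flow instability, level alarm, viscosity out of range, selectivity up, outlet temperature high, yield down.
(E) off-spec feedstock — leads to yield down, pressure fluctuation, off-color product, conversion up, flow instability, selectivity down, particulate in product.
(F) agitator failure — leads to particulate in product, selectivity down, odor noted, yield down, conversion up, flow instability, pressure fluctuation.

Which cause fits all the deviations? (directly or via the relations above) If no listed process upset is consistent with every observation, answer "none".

none

Per-candidate check:
(A) filter breakthrough — does not account for yield down
(B) heat-exchanger scaling — does not account for off-color product
(C) seal leak — selectivity down ✓; pressure fluctuation ✓; off-color product ✗; odor noted ✗; flow instability ✓; yield down ✓; particulate in product ✗
(D) feed contamination — selectivity down ✗; pressure fluctuation ✗; off-color product ✗; odor noted ✗; flow instability ✓; yield down ✓; particulate in product ✗
(E) off-spec feedstock — selectivity down ✓; pressure fluctuation ✓; off-color product ✓; odor noted ✗; flow instability ✓; yield down ✓; particulate in product ✓
(F) agitator failure — does not account for off-color product
None of the listed candidates fits everything.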